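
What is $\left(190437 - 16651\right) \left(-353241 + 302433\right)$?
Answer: $-8829719088$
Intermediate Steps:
$\left(190437 - 16651\right) \left(-353241 + 302433\right) = 173786 \left(-50808\right) = -8829719088$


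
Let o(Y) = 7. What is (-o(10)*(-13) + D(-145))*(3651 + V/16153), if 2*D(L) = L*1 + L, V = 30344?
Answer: -3186267138/16153 ≈ -1.9726e+5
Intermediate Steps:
D(L) = L (D(L) = (L*1 + L)/2 = (L + L)/2 = (2*L)/2 = L)
(-o(10)*(-13) + D(-145))*(3651 + V/16153) = (-7*(-13) - 145)*(3651 + 30344/16153) = (-1*(-91) - 145)*(3651 + 30344*(1/16153)) = (91 - 145)*(3651 + 30344/16153) = -54*59004947/16153 = -3186267138/16153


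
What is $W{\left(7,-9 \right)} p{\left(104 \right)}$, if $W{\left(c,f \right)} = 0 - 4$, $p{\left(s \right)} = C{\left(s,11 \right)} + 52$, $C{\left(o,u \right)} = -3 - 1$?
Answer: $-192$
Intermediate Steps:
$C{\left(o,u \right)} = -4$ ($C{\left(o,u \right)} = -3 - 1 = -4$)
$p{\left(s \right)} = 48$ ($p{\left(s \right)} = -4 + 52 = 48$)
$W{\left(c,f \right)} = -4$ ($W{\left(c,f \right)} = 0 - 4 = -4$)
$W{\left(7,-9 \right)} p{\left(104 \right)} = \left(-4\right) 48 = -192$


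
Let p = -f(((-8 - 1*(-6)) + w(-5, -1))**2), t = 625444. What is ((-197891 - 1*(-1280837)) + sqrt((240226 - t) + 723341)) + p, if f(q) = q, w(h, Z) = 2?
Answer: 1082946 + sqrt(338123) ≈ 1.0835e+6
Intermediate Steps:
p = 0 (p = -((-8 - 1*(-6)) + 2)**2 = -((-8 + 6) + 2)**2 = -(-2 + 2)**2 = -1*0**2 = -1*0 = 0)
((-197891 - 1*(-1280837)) + sqrt((240226 - t) + 723341)) + p = ((-197891 - 1*(-1280837)) + sqrt((240226 - 1*625444) + 723341)) + 0 = ((-197891 + 1280837) + sqrt((240226 - 625444) + 723341)) + 0 = (1082946 + sqrt(-385218 + 723341)) + 0 = (1082946 + sqrt(338123)) + 0 = 1082946 + sqrt(338123)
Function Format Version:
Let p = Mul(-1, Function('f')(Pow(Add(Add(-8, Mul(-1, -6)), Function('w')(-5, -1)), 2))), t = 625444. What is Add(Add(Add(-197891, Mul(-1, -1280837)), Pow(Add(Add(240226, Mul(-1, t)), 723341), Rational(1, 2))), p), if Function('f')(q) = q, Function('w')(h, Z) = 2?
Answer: Add(1082946, Pow(338123, Rational(1, 2))) ≈ 1.0835e+6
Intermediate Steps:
p = 0 (p = Mul(-1, Pow(Add(Add(-8, Mul(-1, -6)), 2), 2)) = Mul(-1, Pow(Add(Add(-8, 6), 2), 2)) = Mul(-1, Pow(Add(-2, 2), 2)) = Mul(-1, Pow(0, 2)) = Mul(-1, 0) = 0)
Add(Add(Add(-197891, Mul(-1, -1280837)), Pow(Add(Add(240226, Mul(-1, t)), 723341), Rational(1, 2))), p) = Add(Add(Add(-197891, Mul(-1, -1280837)), Pow(Add(Add(240226, Mul(-1, 625444)), 723341), Rational(1, 2))), 0) = Add(Add(Add(-197891, 1280837), Pow(Add(Add(240226, -625444), 723341), Rational(1, 2))), 0) = Add(Add(1082946, Pow(Add(-385218, 723341), Rational(1, 2))), 0) = Add(Add(1082946, Pow(338123, Rational(1, 2))), 0) = Add(1082946, Pow(338123, Rational(1, 2)))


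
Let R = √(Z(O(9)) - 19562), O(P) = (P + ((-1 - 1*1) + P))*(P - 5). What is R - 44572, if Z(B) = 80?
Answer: -44572 + I*√19482 ≈ -44572.0 + 139.58*I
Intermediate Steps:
O(P) = (-5 + P)*(-2 + 2*P) (O(P) = (P + ((-1 - 1) + P))*(-5 + P) = (P + (-2 + P))*(-5 + P) = (-2 + 2*P)*(-5 + P) = (-5 + P)*(-2 + 2*P))
R = I*√19482 (R = √(80 - 19562) = √(-19482) = I*√19482 ≈ 139.58*I)
R - 44572 = I*√19482 - 44572 = -44572 + I*√19482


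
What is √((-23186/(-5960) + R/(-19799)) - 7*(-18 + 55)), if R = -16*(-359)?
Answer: I*√222269402078880715/29500510 ≈ 15.981*I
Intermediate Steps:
R = 5744
√((-23186/(-5960) + R/(-19799)) - 7*(-18 + 55)) = √((-23186/(-5960) + 5744/(-19799)) - 7*(-18 + 55)) = √((-23186*(-1/5960) + 5744*(-1/19799)) - 7*37) = √((11593/2980 - 5744/19799) - 259) = √(212412687/59001020 - 259) = √(-15068851493/59001020) = I*√222269402078880715/29500510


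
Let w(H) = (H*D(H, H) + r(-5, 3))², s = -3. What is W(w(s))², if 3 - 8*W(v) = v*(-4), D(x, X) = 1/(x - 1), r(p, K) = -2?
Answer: 1369/1024 ≈ 1.3369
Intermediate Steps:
D(x, X) = 1/(-1 + x)
w(H) = (-2 + H/(-1 + H))² (w(H) = (H/(-1 + H) - 2)² = (-2 + H/(-1 + H))²)
W(v) = 3/8 + v/2 (W(v) = 3/8 - v*(-4)/8 = 3/8 - (-1)*v/2 = 3/8 + v/2)
W(w(s))² = (3/8 + ((2 - 1*(-3))²/(-1 - 3)²)/2)² = (3/8 + ((2 + 3)²/(-4)²)/2)² = (3/8 + ((1/16)*5²)/2)² = (3/8 + ((1/16)*25)/2)² = (3/8 + (½)*(25/16))² = (3/8 + 25/32)² = (37/32)² = 1369/1024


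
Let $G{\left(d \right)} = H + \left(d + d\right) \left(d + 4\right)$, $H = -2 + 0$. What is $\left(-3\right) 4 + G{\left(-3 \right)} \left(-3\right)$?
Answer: $12$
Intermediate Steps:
$H = -2$
$G{\left(d \right)} = -2 + 2 d \left(4 + d\right)$ ($G{\left(d \right)} = -2 + \left(d + d\right) \left(d + 4\right) = -2 + 2 d \left(4 + d\right)$)
$\left(-3\right) 4 + G{\left(-3 \right)} \left(-3\right) = \left(-3\right) 4 + \left(-2 + 2 \left(-3\right)^{2} + 8 \left(-3\right)\right) \left(-3\right) = -12 + \left(-2 + 2 \cdot 9 - 24\right) \left(-3\right) = -12 + \left(-2 + 18 - 24\right) \left(-3\right) = -12 - -24 = -12 + 24 = 12$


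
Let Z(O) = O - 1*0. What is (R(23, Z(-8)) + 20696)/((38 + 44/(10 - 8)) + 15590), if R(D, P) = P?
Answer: 10344/7825 ≈ 1.3219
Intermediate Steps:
Z(O) = O (Z(O) = O + 0 = O)
(R(23, Z(-8)) + 20696)/((38 + 44/(10 - 8)) + 15590) = (-8 + 20696)/((38 + 44/(10 - 8)) + 15590) = 20688/((38 + 44/2) + 15590) = 20688/((38 + (1/2)*44) + 15590) = 20688/((38 + 22) + 15590) = 20688/(60 + 15590) = 20688/15650 = 20688*(1/15650) = 10344/7825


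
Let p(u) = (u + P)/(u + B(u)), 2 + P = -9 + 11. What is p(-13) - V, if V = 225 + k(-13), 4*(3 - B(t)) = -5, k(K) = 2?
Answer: -7893/35 ≈ -225.51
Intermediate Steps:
B(t) = 17/4 (B(t) = 3 - ¼*(-5) = 3 + 5/4 = 17/4)
P = 0 (P = -2 + (-9 + 11) = -2 + 2 = 0)
p(u) = u/(17/4 + u) (p(u) = (u + 0)/(u + 17/4) = u/(17/4 + u))
V = 227 (V = 225 + 2 = 227)
p(-13) - V = 4*(-13)/(17 + 4*(-13)) - 1*227 = 4*(-13)/(17 - 52) - 227 = 4*(-13)/(-35) - 227 = 4*(-13)*(-1/35) - 227 = 52/35 - 227 = -7893/35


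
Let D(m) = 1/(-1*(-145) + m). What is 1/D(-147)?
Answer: -2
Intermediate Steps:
D(m) = 1/(145 + m)
1/D(-147) = 1/(1/(145 - 147)) = 1/(1/(-2)) = 1/(-1/2) = -2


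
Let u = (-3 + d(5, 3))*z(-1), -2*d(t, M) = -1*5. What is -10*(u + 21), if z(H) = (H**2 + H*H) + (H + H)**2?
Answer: -180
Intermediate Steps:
d(t, M) = 5/2 (d(t, M) = -(-1)*5/2 = -1/2*(-5) = 5/2)
z(H) = 6*H**2 (z(H) = (H**2 + H**2) + (2*H)**2 = 2*H**2 + 4*H**2 = 6*H**2)
u = -3 (u = (-3 + 5/2)*(6*(-1)**2) = -3 ≈ -3.0000)
-10*(u + 21) = -10*(-3 + 21) = -10*18 = -180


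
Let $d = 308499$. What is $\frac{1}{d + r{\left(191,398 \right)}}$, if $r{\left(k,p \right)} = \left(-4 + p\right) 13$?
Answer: $\frac{1}{313621} \approx 3.1886 \cdot 10^{-6}$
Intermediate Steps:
$r{\left(k,p \right)} = -52 + 13 p$
$\frac{1}{d + r{\left(191,398 \right)}} = \frac{1}{308499 + \left(-52 + 13 \cdot 398\right)} = \frac{1}{308499 + \left(-52 + 5174\right)} = \frac{1}{308499 + 5122} = \frac{1}{313621}$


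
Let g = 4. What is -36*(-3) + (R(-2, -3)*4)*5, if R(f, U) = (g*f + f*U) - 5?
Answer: -32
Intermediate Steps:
R(f, U) = -5 + 4*f + U*f (R(f, U) = (4*f + f*U) - 5 = (4*f + U*f) - 5 = -5 + 4*f + U*f)
-36*(-3) + (R(-2, -3)*4)*5 = -36*(-3) + ((-5 + 4*(-2) - 3*(-2))*4)*5 = 108 + ((-5 - 8 + 6)*4)*5 = 108 - 7*4*5 = 108 - 28*5 = 108 - 140 = -32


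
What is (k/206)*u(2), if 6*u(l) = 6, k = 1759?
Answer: 1759/206 ≈ 8.5388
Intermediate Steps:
u(l) = 1 (u(l) = (1/6)*6 = 1)
(k/206)*u(2) = (1759/206)*1 = 1759/206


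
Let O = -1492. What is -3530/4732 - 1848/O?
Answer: 434747/882518 ≈ 0.49262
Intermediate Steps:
-3530/4732 - 1848/O = -3530/4732 - 1848/(-1492) = -3530*1/4732 - 1848*(-1/1492) = -1765/2366 + 462/373 = 434747/882518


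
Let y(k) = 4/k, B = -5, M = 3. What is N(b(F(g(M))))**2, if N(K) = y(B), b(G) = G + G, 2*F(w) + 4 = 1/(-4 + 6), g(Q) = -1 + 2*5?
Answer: 16/25 ≈ 0.64000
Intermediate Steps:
g(Q) = 9 (g(Q) = -1 + 10 = 9)
F(w) = -7/4 (F(w) = -2 + 1/(2*(-4 + 6)) = -2 + (1/2)/2 = -2 + (1/2)*(1/2) = -2 + 1/4 = -7/4)
b(G) = 2*G
N(K) = -4/5 (N(K) = 4/(-5) = 4*(-1/5) = -4/5)
N(b(F(g(M))))**2 = (-4/5)**2 = 16/25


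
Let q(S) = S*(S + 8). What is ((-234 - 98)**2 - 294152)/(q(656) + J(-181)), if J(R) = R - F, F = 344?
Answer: -183928/435059 ≈ -0.42277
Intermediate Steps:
J(R) = -344 + R (J(R) = R - 1*344 = R - 344 = -344 + R)
q(S) = S*(8 + S)
((-234 - 98)**2 - 294152)/(q(656) + J(-181)) = ((-234 - 98)**2 - 294152)/(656*(8 + 656) + (-344 - 181)) = ((-332)**2 - 294152)/(656*664 - 525) = (110224 - 294152)/(435584 - 525) = -183928/435059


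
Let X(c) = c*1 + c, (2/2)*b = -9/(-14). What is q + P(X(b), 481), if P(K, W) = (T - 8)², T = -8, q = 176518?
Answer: 176774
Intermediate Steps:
b = 9/14 (b = -9/(-14) = -9*(-1/14) = 9/14 ≈ 0.64286)
X(c) = 2*c (X(c) = c + c = 2*c)
P(K, W) = 256 (P(K, W) = (-8 - 8)² = (-16)² = 256)
q + P(X(b), 481) = 176518 + 256 = 176774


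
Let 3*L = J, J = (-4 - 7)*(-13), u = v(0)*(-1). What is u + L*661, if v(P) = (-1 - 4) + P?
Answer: 94538/3 ≈ 31513.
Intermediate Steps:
v(P) = -5 + P
u = 5 (u = (-5 + 0)*(-1) = -5*(-1) = 5)
J = 143 (J = -11*(-13) = 143)
L = 143/3 (L = (⅓)*143 = 143/3 ≈ 47.667)
u + L*661 = 5 + (143/3)*661 = 5 + 94523/3 = 94538/3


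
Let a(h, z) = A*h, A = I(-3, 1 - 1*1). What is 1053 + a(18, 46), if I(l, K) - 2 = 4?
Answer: 1161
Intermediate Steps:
I(l, K) = 6 (I(l, K) = 2 + 4 = 6)
A = 6
a(h, z) = 6*h
1053 + a(18, 46) = 1053 + 6*18 = 1053 + 108 = 1161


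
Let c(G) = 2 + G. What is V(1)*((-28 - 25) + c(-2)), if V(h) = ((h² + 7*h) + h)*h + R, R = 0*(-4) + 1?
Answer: -530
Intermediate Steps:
R = 1 (R = 0 + 1 = 1)
V(h) = 1 + h*(h² + 8*h) (V(h) = ((h² + 7*h) + h)*h + 1 = (h² + 8*h)*h + 1 = h*(h² + 8*h) + 1 = 1 + h*(h² + 8*h))
V(1)*((-28 - 25) + c(-2)) = (1 + 1³ + 8*1²)*((-28 - 25) + (2 - 2)) = (1 + 1 + 8*1)*(-53 + 0) = (1 + 1 + 8)*(-53) = 10*(-53) = -530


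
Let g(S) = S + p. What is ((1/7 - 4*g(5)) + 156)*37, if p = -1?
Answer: 36297/7 ≈ 5185.3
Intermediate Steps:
g(S) = -1 + S (g(S) = S - 1 = -1 + S)
((1/7 - 4*g(5)) + 156)*37 = ((1/7 - 4*(-1 + 5)) + 156)*37 = ((⅐ - 4*4) + 156)*37 = ((⅐ - 16) + 156)*37 = (-111/7 + 156)*37 = (981/7)*37 = 36297/7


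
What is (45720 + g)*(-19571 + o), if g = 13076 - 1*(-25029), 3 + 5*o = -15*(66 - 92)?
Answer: -1634051020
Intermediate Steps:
o = 387/5 (o = -⅗ + (-15*(66 - 92))/5 = -⅗ + (-15*(-26))/5 = -⅗ + (⅕)*390 = -⅗ + 78 = 387/5 ≈ 77.400)
g = 38105 (g = 13076 + 25029 = 38105)
(45720 + g)*(-19571 + o) = (45720 + 38105)*(-19571 + 387/5) = 83825*(-97468/5) = -1634051020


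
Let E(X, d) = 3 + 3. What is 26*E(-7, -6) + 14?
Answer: 170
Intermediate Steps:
E(X, d) = 6
26*E(-7, -6) + 14 = 26*6 + 14 = 156 + 14 = 170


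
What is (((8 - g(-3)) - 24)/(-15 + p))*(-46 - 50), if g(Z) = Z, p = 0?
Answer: -416/5 ≈ -83.200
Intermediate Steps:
(((8 - g(-3)) - 24)/(-15 + p))*(-46 - 50) = (((8 - 1*(-3)) - 24)/(-15 + 0))*(-46 - 50) = (((8 + 3) - 24)/(-15))*(-96) = ((11 - 24)*(-1/15))*(-96) = -13*(-1/15)*(-96) = (13/15)*(-96) = -416/5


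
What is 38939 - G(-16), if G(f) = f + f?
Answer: 38971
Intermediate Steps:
G(f) = 2*f
38939 - G(-16) = 38939 - 2*(-16) = 38939 - 1*(-32) = 38939 + 32 = 38971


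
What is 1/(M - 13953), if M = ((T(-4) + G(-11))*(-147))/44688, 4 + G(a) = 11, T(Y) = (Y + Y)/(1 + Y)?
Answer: -912/12725165 ≈ -7.1669e-5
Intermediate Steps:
T(Y) = 2*Y/(1 + Y) (T(Y) = (2*Y)/(1 + Y) = 2*Y/(1 + Y))
G(a) = 7 (G(a) = -4 + 11 = 7)
M = -29/912 (M = ((2*(-4)/(1 - 4) + 7)*(-147))/44688 = ((2*(-4)/(-3) + 7)*(-147))*(1/44688) = ((2*(-4)*(-⅓) + 7)*(-147))*(1/44688) = ((8/3 + 7)*(-147))*(1/44688) = ((29/3)*(-147))*(1/44688) = -1421*1/44688 = -29/912 ≈ -0.031798)
1/(M - 13953) = 1/(-29/912 - 13953) = 1/(-12725165/912) = -912/12725165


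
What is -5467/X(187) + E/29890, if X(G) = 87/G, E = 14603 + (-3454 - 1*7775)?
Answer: -2182651448/185745 ≈ -11751.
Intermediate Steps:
E = 3374 (E = 14603 + (-3454 - 7775) = 14603 - 11229 = 3374)
-5467/X(187) + E/29890 = -5467/(87/187) + 3374/29890 = -5467/(87*(1/187)) + 3374*(1/29890) = -5467/87/187 + 241/2135 = -5467*187/87 + 241/2135 = -1022329/87 + 241/2135 = -2182651448/185745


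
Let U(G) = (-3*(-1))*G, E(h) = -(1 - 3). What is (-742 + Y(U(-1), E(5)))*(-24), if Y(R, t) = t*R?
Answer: 17952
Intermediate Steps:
E(h) = 2 (E(h) = -1*(-2) = 2)
U(G) = 3*G
Y(R, t) = R*t
(-742 + Y(U(-1), E(5)))*(-24) = (-742 + (3*(-1))*2)*(-24) = (-742 - 3*2)*(-24) = (-742 - 6)*(-24) = -748*(-24) = 17952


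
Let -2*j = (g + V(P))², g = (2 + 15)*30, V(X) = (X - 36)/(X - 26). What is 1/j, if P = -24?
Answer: -25/3266568 ≈ -7.6533e-6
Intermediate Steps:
V(X) = (-36 + X)/(-26 + X)
g = 510 (g = 17*30 = 510)
j = -3266568/25 (j = -(510 + (-36 - 24)/(-26 - 24))²/2 = -(510 - 60/(-50))²/2 = -(510 - 1/50*(-60))²/2 = -(510 + 6/5)²/2 = -(2556/5)²/2 = -½*6533136/25 = -3266568/25 ≈ -1.3066e+5)
1/j = 1/(-3266568/25) = -25/3266568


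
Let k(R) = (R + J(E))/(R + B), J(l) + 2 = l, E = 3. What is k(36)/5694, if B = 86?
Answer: 37/694668 ≈ 5.3263e-5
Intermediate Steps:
J(l) = -2 + l
k(R) = (1 + R)/(86 + R) (k(R) = (R + (-2 + 3))/(R + 86) = (R + 1)/(86 + R) = (1 + R)/(86 + R))
k(36)/5694 = ((1 + 36)/(86 + 36))/5694 = (37/122)*(1/5694) = 37/694668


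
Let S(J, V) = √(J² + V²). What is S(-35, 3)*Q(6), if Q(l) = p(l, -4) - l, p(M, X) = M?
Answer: 0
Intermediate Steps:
Q(l) = 0 (Q(l) = l - l = 0)
S(-35, 3)*Q(6) = √((-35)² + 3²)*0 = √(1225 + 9)*0 = √1234*0 = 0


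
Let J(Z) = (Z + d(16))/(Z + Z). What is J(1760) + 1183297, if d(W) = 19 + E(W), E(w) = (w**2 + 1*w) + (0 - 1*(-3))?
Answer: 2082603747/1760 ≈ 1.1833e+6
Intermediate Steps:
E(w) = 3 + w + w**2 (E(w) = (w**2 + w) + (0 + 3) = (w + w**2) + 3 = 3 + w + w**2)
d(W) = 22 + W + W**2 (d(W) = 19 + (3 + W + W**2) = 22 + W + W**2)
J(Z) = (294 + Z)/(2*Z) (J(Z) = (Z + (22 + 16 + 16**2))/(Z + Z) = (Z + (22 + 16 + 256))/((2*Z)) = (Z + 294)*(1/(2*Z)) = (294 + Z)*(1/(2*Z)) = (294 + Z)/(2*Z))
J(1760) + 1183297 = (1/2)*(294 + 1760)/1760 + 1183297 = (1/2)*(1/1760)*2054 + 1183297 = 1027/1760 + 1183297 = 2082603747/1760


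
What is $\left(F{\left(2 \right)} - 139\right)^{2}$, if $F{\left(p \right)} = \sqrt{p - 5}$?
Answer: $\left(139 - i \sqrt{3}\right)^{2} \approx 19318.0 - 481.5 i$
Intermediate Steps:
$F{\left(p \right)} = \sqrt{-5 + p}$
$\left(F{\left(2 \right)} - 139\right)^{2} = \left(\sqrt{-5 + 2} - 139\right)^{2} = \left(\sqrt{-3} - 139\right)^{2} = \left(i \sqrt{3} - 139\right)^{2} = \left(-139 + i \sqrt{3}\right)^{2}$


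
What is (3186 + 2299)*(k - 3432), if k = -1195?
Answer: -25379095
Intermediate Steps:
(3186 + 2299)*(k - 3432) = (3186 + 2299)*(-1195 - 3432) = 5485*(-4627) = -25379095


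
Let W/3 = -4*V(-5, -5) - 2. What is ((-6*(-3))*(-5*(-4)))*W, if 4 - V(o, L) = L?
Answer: -41040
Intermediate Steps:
V(o, L) = 4 - L
W = -114 (W = 3*(-4*(4 - 1*(-5)) - 2) = 3*(-4*(4 + 5) - 2) = 3*(-4*9 - 2) = 3*(-36 - 2) = 3*(-38) = -114)
((-6*(-3))*(-5*(-4)))*W = ((-6*(-3))*(-5*(-4)))*(-114) = (18*20)*(-114) = 360*(-114) = -41040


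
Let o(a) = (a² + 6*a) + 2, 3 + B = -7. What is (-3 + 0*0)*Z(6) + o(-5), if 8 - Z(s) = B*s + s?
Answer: -189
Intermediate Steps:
B = -10 (B = -3 - 7 = -10)
o(a) = 2 + a² + 6*a
Z(s) = 8 + 9*s (Z(s) = 8 - (-10*s + s) = 8 - (-9)*s = 8 + 9*s)
(-3 + 0*0)*Z(6) + o(-5) = (-3 + 0*0)*(8 + 9*6) + (2 + (-5)² + 6*(-5)) = (-3 + 0)*(8 + 54) + (2 + 25 - 30) = -3*62 - 3 = -186 - 3 = -189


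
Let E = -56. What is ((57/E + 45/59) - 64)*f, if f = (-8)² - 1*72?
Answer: 212299/413 ≈ 514.04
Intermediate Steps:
f = -8 (f = 64 - 72 = -8)
((57/E + 45/59) - 64)*f = ((57/(-56) + 45/59) - 64)*(-8) = ((57*(-1/56) + 45*(1/59)) - 64)*(-8) = ((-57/56 + 45/59) - 64)*(-8) = (-843/3304 - 64)*(-8) = -212299/3304*(-8) = 212299/413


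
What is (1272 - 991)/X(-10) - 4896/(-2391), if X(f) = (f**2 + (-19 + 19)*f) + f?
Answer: 370837/71730 ≈ 5.1699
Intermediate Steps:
X(f) = f + f**2 (X(f) = (f**2 + 0*f) + f = (f**2 + 0) + f = f**2 + f = f + f**2)
(1272 - 991)/X(-10) - 4896/(-2391) = (1272 - 991)/((-10*(1 - 10))) - 4896/(-2391) = 281/((-10*(-9))) - 4896*(-1/2391) = 281/90 + 1632/797 = 370837/71730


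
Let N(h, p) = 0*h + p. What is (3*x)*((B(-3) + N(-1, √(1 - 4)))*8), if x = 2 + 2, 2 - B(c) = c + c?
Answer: 768 + 96*I*√3 ≈ 768.0 + 166.28*I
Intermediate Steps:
B(c) = 2 - 2*c (B(c) = 2 - (c + c) = 2 - 2*c)
N(h, p) = p (N(h, p) = 0 + p = p)
x = 4
(3*x)*((B(-3) + N(-1, √(1 - 4)))*8) = (3*4)*(((2 - 2*(-3)) + √(1 - 4))*8) = 12*(((2 + 6) + √(-3))*8) = 12*((8 + I*√3)*8) = 12*(64 + 8*I*√3) = 768 + 96*I*√3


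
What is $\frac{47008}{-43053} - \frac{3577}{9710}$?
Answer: $- \frac{5402197}{3699510} \approx -1.4602$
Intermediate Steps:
$\frac{47008}{-43053} - \frac{3577}{9710} = 47008 \left(- \frac{1}{43053}\right) - \frac{3577}{9710} = - \frac{416}{381} - \frac{3577}{9710} = - \frac{5402197}{3699510}$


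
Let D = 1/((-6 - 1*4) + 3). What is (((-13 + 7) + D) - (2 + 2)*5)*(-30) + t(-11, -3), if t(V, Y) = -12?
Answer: 5406/7 ≈ 772.29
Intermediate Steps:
D = -1/7 (D = 1/((-6 - 4) + 3) = 1/(-10 + 3) = 1/(-7) = -1/7 ≈ -0.14286)
(((-13 + 7) + D) - (2 + 2)*5)*(-30) + t(-11, -3) = (((-13 + 7) - 1/7) - (2 + 2)*5)*(-30) - 12 = ((-6 - 1/7) - 4*5)*(-30) - 12 = (-43/7 - 1*20)*(-30) - 12 = (-43/7 - 20)*(-30) - 12 = -183/7*(-30) - 12 = 5490/7 - 12 = 5406/7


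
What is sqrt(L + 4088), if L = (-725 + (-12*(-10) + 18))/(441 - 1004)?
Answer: sqrt(1296099753)/563 ≈ 63.946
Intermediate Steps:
L = 587/563 (L = (-725 + (120 + 18))/(-563) = (-725 + 138)*(-1/563) = -587*(-1/563) = 587/563 ≈ 1.0426)
sqrt(L + 4088) = sqrt(587/563 + 4088) = sqrt(2302131/563) = sqrt(1296099753)/563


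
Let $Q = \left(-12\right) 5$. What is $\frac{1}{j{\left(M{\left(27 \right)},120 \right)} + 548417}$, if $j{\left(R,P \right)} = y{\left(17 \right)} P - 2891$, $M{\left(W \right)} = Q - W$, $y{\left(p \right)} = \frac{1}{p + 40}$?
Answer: $\frac{19}{10365034} \approx 1.8331 \cdot 10^{-6}$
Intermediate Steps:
$Q = -60$
$y{\left(p \right)} = \frac{1}{40 + p}$
$M{\left(W \right)} = -60 - W$
$j{\left(R,P \right)} = -2891 + \frac{P}{57}$ ($j{\left(R,P \right)} = \frac{P}{40 + 17} - 2891 = \frac{P}{57} - 2891 = -2891 + \frac{P}{57}$)
$\frac{1}{j{\left(M{\left(27 \right)},120 \right)} + 548417} = \frac{1}{\left(-2891 + \frac{1}{57} \cdot 120\right) + 548417} = \frac{1}{\left(-2891 + \frac{40}{19}\right) + 548417} = \frac{1}{- \frac{54889}{19} + 548417} = \frac{1}{\frac{10365034}{19}} = \frac{19}{10365034}$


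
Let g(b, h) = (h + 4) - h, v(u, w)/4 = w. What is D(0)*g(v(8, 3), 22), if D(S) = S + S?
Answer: 0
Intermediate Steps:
v(u, w) = 4*w
D(S) = 2*S
g(b, h) = 4 (g(b, h) = (4 + h) - h = 4)
D(0)*g(v(8, 3), 22) = (2*0)*4 = 0*4 = 0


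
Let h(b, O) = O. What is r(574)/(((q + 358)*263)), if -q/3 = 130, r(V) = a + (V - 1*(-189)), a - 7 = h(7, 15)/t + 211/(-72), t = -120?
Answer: -13805/151488 ≈ -0.091129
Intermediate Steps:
a = 71/18 (a = 7 + (15/(-120) + 211/(-72)) = 7 + (15*(-1/120) + 211*(-1/72)) = 7 + (-⅛ - 211/72) = 7 - 55/18 = 71/18 ≈ 3.9444)
r(V) = 3473/18 + V (r(V) = 71/18 + (V - 1*(-189)) = 71/18 + (V + 189) = 71/18 + (189 + V) = 3473/18 + V)
q = -390 (q = -3*130 = -390)
r(574)/(((q + 358)*263)) = (3473/18 + 574)/(((-390 + 358)*263)) = 13805/(18*((-32*263))) = (13805/18)/(-8416) = (13805/18)*(-1/8416) = -13805/151488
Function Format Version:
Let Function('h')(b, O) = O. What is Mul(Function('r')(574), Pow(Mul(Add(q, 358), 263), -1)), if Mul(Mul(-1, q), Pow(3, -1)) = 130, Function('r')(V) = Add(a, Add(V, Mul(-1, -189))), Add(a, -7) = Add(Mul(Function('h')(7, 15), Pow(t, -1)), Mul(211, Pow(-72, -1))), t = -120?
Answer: Rational(-13805, 151488) ≈ -0.091129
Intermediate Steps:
a = Rational(71, 18) (a = Add(7, Add(Mul(15, Pow(-120, -1)), Mul(211, Pow(-72, -1)))) = Add(7, Add(Mul(15, Rational(-1, 120)), Mul(211, Rational(-1, 72)))) = Add(7, Add(Rational(-1, 8), Rational(-211, 72))) = Add(7, Rational(-55, 18)) = Rational(71, 18) ≈ 3.9444)
Function('r')(V) = Add(Rational(3473, 18), V) (Function('r')(V) = Add(Rational(71, 18), Add(V, Mul(-1, -189))) = Add(Rational(71, 18), Add(V, 189)) = Add(Rational(71, 18), Add(189, V)) = Add(Rational(3473, 18), V))
q = -390 (q = Mul(-3, 130) = -390)
Mul(Function('r')(574), Pow(Mul(Add(q, 358), 263), -1)) = Mul(Add(Rational(3473, 18), 574), Pow(Mul(Add(-390, 358), 263), -1)) = Mul(Rational(13805, 18), Pow(Mul(-32, 263), -1)) = Mul(Rational(13805, 18), Pow(-8416, -1)) = Mul(Rational(13805, 18), Rational(-1, 8416)) = Rational(-13805, 151488)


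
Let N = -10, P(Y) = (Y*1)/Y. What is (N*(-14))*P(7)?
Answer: 140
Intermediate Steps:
P(Y) = 1 (P(Y) = Y/Y = 1)
(N*(-14))*P(7) = -10*(-14)*1 = 140*1 = 140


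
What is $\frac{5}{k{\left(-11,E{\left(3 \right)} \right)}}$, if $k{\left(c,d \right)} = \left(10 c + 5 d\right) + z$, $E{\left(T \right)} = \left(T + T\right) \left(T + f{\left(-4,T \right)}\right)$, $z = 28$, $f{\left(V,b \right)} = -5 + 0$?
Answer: $- \frac{5}{142} \approx -0.035211$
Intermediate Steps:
$f{\left(V,b \right)} = -5$
$E{\left(T \right)} = 2 T \left(-5 + T\right)$ ($E{\left(T \right)} = \left(T + T\right) \left(T - 5\right) = 2 T \left(-5 + T\right)$)
$k{\left(c,d \right)} = 28 + 5 d + 10 c$ ($k{\left(c,d \right)} = \left(10 c + 5 d\right) + 28 = \left(5 d + 10 c\right) + 28 = 28 + 5 d + 10 c$)
$\frac{5}{k{\left(-11,E{\left(3 \right)} \right)}} = \frac{5}{28 + 5 \cdot 2 \cdot 3 \left(-5 + 3\right) + 10 \left(-11\right)} = \frac{5}{28 + 5 \cdot 2 \cdot 3 \left(-2\right) - 110} = \frac{5}{28 + 5 \left(-12\right) - 110} = \frac{5}{28 - 60 - 110} = \frac{5}{-142} = 5 \left(- \frac{1}{142}\right) = - \frac{5}{142}$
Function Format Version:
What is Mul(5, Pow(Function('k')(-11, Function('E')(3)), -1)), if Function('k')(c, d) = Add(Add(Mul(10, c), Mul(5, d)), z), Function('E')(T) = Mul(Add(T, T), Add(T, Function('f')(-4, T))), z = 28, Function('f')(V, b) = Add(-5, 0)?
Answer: Rational(-5, 142) ≈ -0.035211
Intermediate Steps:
Function('f')(V, b) = -5
Function('E')(T) = Mul(2, T, Add(-5, T)) (Function('E')(T) = Mul(Add(T, T), Add(T, -5)) = Mul(Mul(2, T), Add(-5, T)) = Mul(2, T, Add(-5, T)))
Function('k')(c, d) = Add(28, Mul(5, d), Mul(10, c)) (Function('k')(c, d) = Add(Add(Mul(10, c), Mul(5, d)), 28) = Add(Add(Mul(5, d), Mul(10, c)), 28) = Add(28, Mul(5, d), Mul(10, c)))
Mul(5, Pow(Function('k')(-11, Function('E')(3)), -1)) = Mul(5, Pow(Add(28, Mul(5, Mul(2, 3, Add(-5, 3))), Mul(10, -11)), -1)) = Mul(5, Pow(Add(28, Mul(5, Mul(2, 3, -2)), -110), -1)) = Mul(5, Pow(Add(28, Mul(5, -12), -110), -1)) = Mul(5, Pow(Add(28, -60, -110), -1)) = Mul(5, Pow(-142, -1)) = Mul(5, Rational(-1, 142)) = Rational(-5, 142)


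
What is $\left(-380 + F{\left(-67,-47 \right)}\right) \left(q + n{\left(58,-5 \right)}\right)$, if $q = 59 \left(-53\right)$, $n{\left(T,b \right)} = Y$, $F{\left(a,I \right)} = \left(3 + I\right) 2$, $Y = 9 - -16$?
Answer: $1451736$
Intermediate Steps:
$Y = 25$ ($Y = 9 + 16 = 25$)
$F{\left(a,I \right)} = 6 + 2 I$
$n{\left(T,b \right)} = 25$
$q = -3127$
$\left(-380 + F{\left(-67,-47 \right)}\right) \left(q + n{\left(58,-5 \right)}\right) = \left(-380 + \left(6 + 2 \left(-47\right)\right)\right) \left(-3127 + 25\right) = \left(-380 + \left(6 - 94\right)\right) \left(-3102\right) = \left(-380 - 88\right) \left(-3102\right) = \left(-468\right) \left(-3102\right) = 1451736$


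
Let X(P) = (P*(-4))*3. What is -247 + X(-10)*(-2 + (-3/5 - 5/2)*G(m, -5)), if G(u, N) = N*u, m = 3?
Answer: 5093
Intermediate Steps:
X(P) = -12*P (X(P) = -4*P*3 = -12*P)
-247 + X(-10)*(-2 + (-3/5 - 5/2)*G(m, -5)) = -247 + (-12*(-10))*(-2 + (-3/5 - 5/2)*(-5*3)) = -247 + 120*(-2 + (-3*1/5 - 5*1/2)*(-15)) = -247 + 120*(-2 + (-3/5 - 5/2)*(-15)) = -247 + 120*(-2 - 31/10*(-15)) = -247 + 120*(-2 + 93/2) = -247 + 120*(89/2) = -247 + 5340 = 5093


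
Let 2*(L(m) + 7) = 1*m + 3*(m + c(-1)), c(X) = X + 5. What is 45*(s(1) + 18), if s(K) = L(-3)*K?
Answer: 495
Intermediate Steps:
c(X) = 5 + X
L(m) = -1 + 2*m (L(m) = -7 + (1*m + 3*(m + (5 - 1)))/2 = -7 + (m + 3*(m + 4))/2 = -7 + (m + 3*(4 + m))/2 = -7 + (m + (12 + 3*m))/2 = -7 + (12 + 4*m)/2 = -7 + (6 + 2*m) = -1 + 2*m)
s(K) = -7*K (s(K) = (-1 + 2*(-3))*K = (-1 - 6)*K = -7*K)
45*(s(1) + 18) = 45*(-7*1 + 18) = 45*(-7 + 18) = 45*11 = 495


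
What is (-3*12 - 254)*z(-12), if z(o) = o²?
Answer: -41760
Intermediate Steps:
(-3*12 - 254)*z(-12) = (-3*12 - 254)*(-12)² = (-36 - 254)*144 = -290*144 = -41760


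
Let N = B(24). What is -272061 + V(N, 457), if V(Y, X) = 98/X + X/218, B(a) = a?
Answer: -27104118973/99626 ≈ -2.7206e+5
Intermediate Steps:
N = 24
V(Y, X) = 98/X + X/218 (V(Y, X) = 98/X + X*(1/218) = 98/X + X/218)
-272061 + V(N, 457) = -272061 + (98/457 + (1/218)*457) = -272061 + (98*(1/457) + 457/218) = -272061 + (98/457 + 457/218) = -272061 + 230213/99626 = -27104118973/99626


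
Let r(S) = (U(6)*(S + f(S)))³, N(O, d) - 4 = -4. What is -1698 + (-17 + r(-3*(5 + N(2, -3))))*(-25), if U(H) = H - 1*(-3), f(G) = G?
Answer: 492073727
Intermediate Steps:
N(O, d) = 0 (N(O, d) = 4 - 4 = 0)
U(H) = 3 + H (U(H) = H + 3 = 3 + H)
r(S) = 5832*S³ (r(S) = ((3 + 6)*(S + S))³ = (9*(2*S))³ = (18*S)³ = 5832*S³)
-1698 + (-17 + r(-3*(5 + N(2, -3))))*(-25) = -1698 + (-17 + 5832*(-3*(5 + 0))³)*(-25) = -1698 + (-17 + 5832*(-3*5)³)*(-25) = -1698 + (-17 + 5832*(-15)³)*(-25) = -1698 + (-17 + 5832*(-3375))*(-25) = -1698 + (-17 - 19683000)*(-25) = -1698 - 19683017*(-25) = -1698 + 492075425 = 492073727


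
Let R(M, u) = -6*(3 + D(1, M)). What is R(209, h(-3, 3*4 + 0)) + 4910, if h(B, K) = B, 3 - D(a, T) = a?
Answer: 4880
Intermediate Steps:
D(a, T) = 3 - a
R(M, u) = -30 (R(M, u) = -6*(3 + (3 - 1*1)) = -6*(3 + (3 - 1)) = -6*(3 + 2) = -6*5 = -30)
R(209, h(-3, 3*4 + 0)) + 4910 = -30 + 4910 = 4880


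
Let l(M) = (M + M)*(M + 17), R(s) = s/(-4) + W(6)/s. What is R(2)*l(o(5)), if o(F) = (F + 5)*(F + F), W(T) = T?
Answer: 58500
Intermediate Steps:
R(s) = 6/s - s/4 (R(s) = s/(-4) + 6/s = s*(-¼) + 6/s = -s/4 + 6/s = 6/s - s/4)
o(F) = 2*F*(5 + F) (o(F) = (5 + F)*(2*F) = 2*F*(5 + F))
l(M) = 2*M*(17 + M) (l(M) = (2*M)*(17 + M) = 2*M*(17 + M))
R(2)*l(o(5)) = (6/2 - ¼*2)*(2*(2*5*(5 + 5))*(17 + 2*5*(5 + 5))) = (6*(½) - ½)*(2*(2*5*10)*(17 + 2*5*10)) = (3 - ½)*(2*100*(17 + 100)) = 5*(2*100*117)/2 = (5/2)*23400 = 58500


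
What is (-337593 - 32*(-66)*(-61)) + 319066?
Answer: -147359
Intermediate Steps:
(-337593 - 32*(-66)*(-61)) + 319066 = (-337593 + 2112*(-61)) + 319066 = (-337593 - 128832) + 319066 = -466425 + 319066 = -147359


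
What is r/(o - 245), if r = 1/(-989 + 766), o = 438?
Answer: -1/43039 ≈ -2.3235e-5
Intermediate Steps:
r = -1/223 (r = 1/(-223) = -1/223 ≈ -0.0044843)
r/(o - 245) = -1/(223*(438 - 245)) = -1/223/193 = -1/223*1/193 = -1/43039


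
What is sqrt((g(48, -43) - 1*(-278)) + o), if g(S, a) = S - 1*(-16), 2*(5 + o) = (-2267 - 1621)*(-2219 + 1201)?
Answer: sqrt(1979329) ≈ 1406.9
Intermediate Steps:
o = 1978987 (o = -5 + ((-2267 - 1621)*(-2219 + 1201))/2 = -5 + (-3888*(-1018))/2 = -5 + (1/2)*3957984 = -5 + 1978992 = 1978987)
g(S, a) = 16 + S (g(S, a) = S + 16 = 16 + S)
sqrt((g(48, -43) - 1*(-278)) + o) = sqrt(((16 + 48) - 1*(-278)) + 1978987) = sqrt((64 + 278) + 1978987) = sqrt(342 + 1978987) = sqrt(1979329)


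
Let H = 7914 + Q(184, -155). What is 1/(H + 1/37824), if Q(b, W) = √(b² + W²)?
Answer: 11322203517888/89521111199238913 - 1430654976*√57881/89521111199238913 ≈ 0.00012263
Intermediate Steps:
Q(b, W) = √(W² + b²)
H = 7914 + √57881 (H = 7914 + √((-155)² + 184²) = 7914 + √(24025 + 33856) = 7914 + √57881 ≈ 8154.6)
1/(H + 1/37824) = 1/((7914 + √57881) + 1/37824) = 1/(299339137/37824 + √57881)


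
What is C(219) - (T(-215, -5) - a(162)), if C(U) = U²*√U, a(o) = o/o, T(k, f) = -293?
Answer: 294 + 47961*√219 ≈ 7.1005e+5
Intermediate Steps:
a(o) = 1
C(U) = U^(5/2)
C(219) - (T(-215, -5) - a(162)) = 219^(5/2) - (-293 - 1*1) = 47961*√219 - (-293 - 1) = 47961*√219 - 1*(-294) = 47961*√219 + 294 = 294 + 47961*√219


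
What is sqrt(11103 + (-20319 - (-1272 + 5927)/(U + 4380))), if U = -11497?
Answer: I*sqrt(466772836189)/7117 ≈ 95.997*I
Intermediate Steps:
sqrt(11103 + (-20319 - (-1272 + 5927)/(U + 4380))) = sqrt(11103 + (-20319 - (-1272 + 5927)/(-11497 + 4380))) = sqrt(11103 + (-20319 - 4655/(-7117))) = sqrt(11103 + (-20319 - 4655*(-1)/7117)) = sqrt(11103 + (-20319 - 1*(-4655/7117))) = sqrt(11103 + (-20319 + 4655/7117)) = sqrt(11103 - 144605668/7117) = sqrt(-65585617/7117) = I*sqrt(466772836189)/7117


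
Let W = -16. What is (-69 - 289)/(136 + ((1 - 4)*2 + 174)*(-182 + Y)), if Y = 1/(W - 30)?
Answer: 4117/350102 ≈ 0.011759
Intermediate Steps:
Y = -1/46 (Y = 1/(-16 - 30) = 1/(-46) = -1/46 ≈ -0.021739)
(-69 - 289)/(136 + ((1 - 4)*2 + 174)*(-182 + Y)) = (-69 - 289)/(136 + ((1 - 4)*2 + 174)*(-182 - 1/46)) = -358/(136 + (-3*2 + 174)*(-8373/46)) = -358/(136 + (-6 + 174)*(-8373/46)) = -358/(136 + 168*(-8373/46)) = -358/(136 - 703332/23) = -358/(-700204/23) = -358*(-23/700204) = 4117/350102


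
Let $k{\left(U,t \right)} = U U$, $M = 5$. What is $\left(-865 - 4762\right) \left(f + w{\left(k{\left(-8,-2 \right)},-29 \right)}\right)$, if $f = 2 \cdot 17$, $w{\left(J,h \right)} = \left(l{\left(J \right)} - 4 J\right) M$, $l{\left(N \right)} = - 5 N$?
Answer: $16014442$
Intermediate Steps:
$k{\left(U,t \right)} = U^{2}$
$w{\left(J,h \right)} = - 45 J$ ($w{\left(J,h \right)} = \left(- 5 J - 4 J\right) 5 = - 9 J 5 = - 45 J$)
$f = 34$
$\left(-865 - 4762\right) \left(f + w{\left(k{\left(-8,-2 \right)},-29 \right)}\right) = \left(-865 - 4762\right) \left(34 - 45 \left(-8\right)^{2}\right) = - 5627 \left(34 - 2880\right) = \left(-5627\right) \left(-2846\right) = 16014442$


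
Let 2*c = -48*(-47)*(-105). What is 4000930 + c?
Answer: 3882490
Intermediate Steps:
c = -118440 (c = (-48*(-47)*(-105))/2 = (2256*(-105))/2 = (½)*(-236880) = -118440)
4000930 + c = 4000930 - 118440 = 3882490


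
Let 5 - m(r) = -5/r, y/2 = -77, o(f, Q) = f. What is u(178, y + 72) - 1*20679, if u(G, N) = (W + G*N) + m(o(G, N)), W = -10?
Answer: -6279835/178 ≈ -35280.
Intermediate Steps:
y = -154 (y = 2*(-77) = -154)
m(r) = 5 + 5/r (m(r) = 5 - (-5)/r = 5 + 5/r)
u(G, N) = -5 + 5/G + G*N (u(G, N) = (-10 + G*N) + (5 + 5/G) = -5 + 5/G + G*N)
u(178, y + 72) - 1*20679 = (-5 + 5/178 + 178*(-154 + 72)) - 1*20679 = (-5 + 5*(1/178) + 178*(-82)) - 20679 = (-5 + 5/178 - 14596) - 20679 = -2598973/178 - 20679 = -6279835/178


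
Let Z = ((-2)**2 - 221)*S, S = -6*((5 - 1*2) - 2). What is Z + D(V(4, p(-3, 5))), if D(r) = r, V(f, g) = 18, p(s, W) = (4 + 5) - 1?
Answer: 1320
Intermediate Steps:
p(s, W) = 8 (p(s, W) = 9 - 1 = 8)
S = -6 (S = -6*((5 - 2) - 2) = -6*(3 - 2) = -6*1 = -6)
Z = 1302 (Z = ((-2)**2 - 221)*(-6) = (4 - 221)*(-6) = -217*(-6) = 1302)
Z + D(V(4, p(-3, 5))) = 1302 + 18 = 1320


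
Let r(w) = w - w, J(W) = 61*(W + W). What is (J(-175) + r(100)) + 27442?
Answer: 6092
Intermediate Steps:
J(W) = 122*W (J(W) = 61*(2*W) = 122*W)
r(w) = 0
(J(-175) + r(100)) + 27442 = (122*(-175) + 0) + 27442 = (-21350 + 0) + 27442 = -21350 + 27442 = 6092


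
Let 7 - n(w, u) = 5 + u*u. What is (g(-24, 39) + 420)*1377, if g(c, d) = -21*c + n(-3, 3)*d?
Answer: 896427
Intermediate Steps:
n(w, u) = 2 - u**2 (n(w, u) = 7 - (5 + u*u) = 7 - (5 + u**2) = 7 + (-5 - u**2) = 2 - u**2)
g(c, d) = -21*c - 7*d (g(c, d) = -21*c + (2 - 1*3**2)*d = -21*c + (2 - 1*9)*d = -21*c + (2 - 9)*d = -21*c - 7*d)
(g(-24, 39) + 420)*1377 = ((-21*(-24) - 7*39) + 420)*1377 = ((504 - 273) + 420)*1377 = (231 + 420)*1377 = 651*1377 = 896427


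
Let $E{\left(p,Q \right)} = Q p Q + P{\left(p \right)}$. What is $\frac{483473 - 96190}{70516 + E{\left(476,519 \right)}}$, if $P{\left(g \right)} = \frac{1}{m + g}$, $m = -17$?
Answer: $\frac{177762897}{58883435569} \approx 0.0030189$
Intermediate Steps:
$P{\left(g \right)} = \frac{1}{-17 + g}$
$E{\left(p,Q \right)} = \frac{1}{-17 + p} + p Q^{2}$ ($E{\left(p,Q \right)} = Q p Q + \frac{1}{-17 + p} = p Q^{2} + \frac{1}{-17 + p} = \frac{1}{-17 + p} + p Q^{2}$)
$\frac{483473 - 96190}{70516 + E{\left(476,519 \right)}} = \frac{483473 - 96190}{70516 + \frac{1 + 476 \cdot 519^{2} \left(-17 + 476\right)}{-17 + 476}} = \frac{387283}{70516 + \frac{1 + 476 \cdot 269361 \cdot 459}{459}} = \frac{387283}{70516 + \frac{1 + 58851068724}{459}} = \frac{387283}{70516 + \frac{1}{459} \cdot 58851068725} = \frac{387283}{70516 + \frac{58851068725}{459}} = \frac{387283}{\frac{58883435569}{459}} = 387283 \cdot \frac{459}{58883435569} = \frac{177762897}{58883435569}$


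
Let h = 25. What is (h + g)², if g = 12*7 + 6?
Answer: 13225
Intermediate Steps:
g = 90 (g = 84 + 6 = 90)
(h + g)² = (25 + 90)² = 115² = 13225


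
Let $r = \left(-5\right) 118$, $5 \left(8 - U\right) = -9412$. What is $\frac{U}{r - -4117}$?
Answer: $\frac{9452}{17635} \approx 0.53598$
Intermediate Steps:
$U = \frac{9452}{5}$ ($U = 8 - - \frac{9412}{5} = 8 + \frac{9412}{5} = \frac{9452}{5} \approx 1890.4$)
$r = -590$
$\frac{U}{r - -4117} = \frac{9452}{5 \left(-590 - -4117\right)} = \frac{9452}{5 \left(-590 + 4117\right)} = \frac{9452}{5 \cdot 3527} = \frac{9452}{5} \cdot \frac{1}{3527} = \frac{9452}{17635}$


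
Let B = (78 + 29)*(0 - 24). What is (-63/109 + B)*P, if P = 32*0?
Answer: 0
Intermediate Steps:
B = -2568 (B = 107*(-24) = -2568)
P = 0
(-63/109 + B)*P = (-63/109 - 2568)*0 = -279975/109*0 = 0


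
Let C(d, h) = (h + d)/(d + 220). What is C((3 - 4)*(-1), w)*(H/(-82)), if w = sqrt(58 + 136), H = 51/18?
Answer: -1/6396 - sqrt(194)/6396 ≈ -0.0023340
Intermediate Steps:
H = 17/6 (H = 51*(1/18) = 17/6 ≈ 2.8333)
w = sqrt(194) ≈ 13.928
C(d, h) = (d + h)/(220 + d)
C((3 - 4)*(-1), w)*(H/(-82)) = (((3 - 4)*(-1) + sqrt(194))/(220 + (3 - 4)*(-1)))*((17/6)/(-82)) = ((-1*(-1) + sqrt(194))/(220 - 1*(-1)))*((17/6)*(-1/82)) = ((1 + sqrt(194))/(220 + 1))*(-17/492) = ((1 + sqrt(194))/221)*(-17/492) = (1/221 + sqrt(194)/221)*(-17/492) = -1/6396 - sqrt(194)/6396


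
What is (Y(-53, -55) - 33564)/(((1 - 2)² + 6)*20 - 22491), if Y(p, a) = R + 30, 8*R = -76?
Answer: 67087/44702 ≈ 1.5008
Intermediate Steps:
R = -19/2 (R = (⅛)*(-76) = -19/2 ≈ -9.5000)
Y(p, a) = 41/2 (Y(p, a) = -19/2 + 30 = 41/2)
(Y(-53, -55) - 33564)/(((1 - 2)² + 6)*20 - 22491) = (41/2 - 33564)/(((1 - 2)² + 6)*20 - 22491) = -67087/(2*(((-1)² + 6)*20 - 22491)) = -67087/(2*((1 + 6)*20 - 22491)) = -67087/(2*(7*20 - 22491)) = -67087/(2*(140 - 22491)) = -67087/2/(-22351) = -67087/2*(-1/22351) = 67087/44702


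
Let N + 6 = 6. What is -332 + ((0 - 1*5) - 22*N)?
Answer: -337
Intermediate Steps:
N = 0 (N = -6 + 6 = 0)
-332 + ((0 - 1*5) - 22*N) = -332 + ((0 - 1*5) - 22*0) = -332 + ((0 - 5) + 0) = -332 + (-5 + 0) = -332 - 5 = -337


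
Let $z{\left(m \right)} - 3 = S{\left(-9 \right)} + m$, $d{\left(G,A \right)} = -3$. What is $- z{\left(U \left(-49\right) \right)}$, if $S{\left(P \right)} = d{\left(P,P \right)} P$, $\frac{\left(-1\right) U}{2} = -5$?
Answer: $460$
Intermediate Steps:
$U = 10$ ($U = \left(-2\right) \left(-5\right) = 10$)
$S{\left(P \right)} = - 3 P$
$z{\left(m \right)} = 30 + m$ ($z{\left(m \right)} = 3 + \left(\left(-3\right) \left(-9\right) + m\right) = 3 + \left(27 + m\right) = 30 + m$)
$- z{\left(U \left(-49\right) \right)} = - (30 + 10 \left(-49\right)) = - (30 - 490) = \left(-1\right) \left(-460\right) = 460$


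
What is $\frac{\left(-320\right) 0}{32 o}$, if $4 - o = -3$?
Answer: $0$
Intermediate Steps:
$o = 7$ ($o = 4 - -3 = 4 + 3 = 7$)
$\frac{\left(-320\right) 0}{32 o} = \frac{\left(-320\right) 0}{32 \cdot 7} = \frac{0}{224} = 0 \cdot \frac{1}{224} = 0$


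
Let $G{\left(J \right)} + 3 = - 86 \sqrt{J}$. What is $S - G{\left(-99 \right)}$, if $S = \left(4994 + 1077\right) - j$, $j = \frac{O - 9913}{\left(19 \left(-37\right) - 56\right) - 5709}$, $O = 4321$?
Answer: $\frac{3273420}{539} + 258 i \sqrt{11} \approx 6073.1 + 855.69 i$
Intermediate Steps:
$G{\left(J \right)} = -3 - 86 \sqrt{J}$
$j = \frac{466}{539}$ ($j = \frac{4321 - 9913}{\left(19 \left(-37\right) - 56\right) - 5709} = - \frac{5592}{\left(-703 - 56\right) - 5709} = - \frac{5592}{-759 - 5709} = - \frac{5592}{-6468} = \left(-5592\right) \left(- \frac{1}{6468}\right) = \frac{466}{539} \approx 0.86456$)
$S = \frac{3271803}{539}$ ($S = \left(4994 + 1077\right) - \frac{466}{539} = 6071 - \frac{466}{539} = \frac{3271803}{539} \approx 6070.1$)
$S - G{\left(-99 \right)} = \frac{3271803}{539} - \left(-3 - 86 \sqrt{-99}\right) = \frac{3271803}{539} - \left(-3 - 86 \cdot 3 i \sqrt{11}\right) = \frac{3271803}{539} - \left(-3 - 258 i \sqrt{11}\right) = \frac{3271803}{539} + \left(3 + 258 i \sqrt{11}\right) = \frac{3273420}{539} + 258 i \sqrt{11}$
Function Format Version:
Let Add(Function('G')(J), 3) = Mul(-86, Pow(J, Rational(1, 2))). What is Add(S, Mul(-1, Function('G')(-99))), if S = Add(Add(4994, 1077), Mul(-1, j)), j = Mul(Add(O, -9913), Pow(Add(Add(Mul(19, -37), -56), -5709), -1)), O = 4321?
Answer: Add(Rational(3273420, 539), Mul(258, I, Pow(11, Rational(1, 2)))) ≈ Add(6073.1, Mul(855.69, I))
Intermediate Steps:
Function('G')(J) = Add(-3, Mul(-86, Pow(J, Rational(1, 2))))
j = Rational(466, 539) (j = Mul(Add(4321, -9913), Pow(Add(Add(Mul(19, -37), -56), -5709), -1)) = Mul(-5592, Pow(Add(Add(-703, -56), -5709), -1)) = Mul(-5592, Pow(Add(-759, -5709), -1)) = Mul(-5592, Pow(-6468, -1)) = Mul(-5592, Rational(-1, 6468)) = Rational(466, 539) ≈ 0.86456)
S = Rational(3271803, 539) (S = Add(Add(4994, 1077), Mul(-1, Rational(466, 539))) = Add(6071, Rational(-466, 539)) = Rational(3271803, 539) ≈ 6070.1)
Add(S, Mul(-1, Function('G')(-99))) = Add(Rational(3271803, 539), Mul(-1, Add(-3, Mul(-86, Pow(-99, Rational(1, 2)))))) = Add(Rational(3271803, 539), Mul(-1, Add(-3, Mul(-86, Mul(3, I, Pow(11, Rational(1, 2))))))) = Add(Rational(3271803, 539), Mul(-1, Add(-3, Mul(-258, I, Pow(11, Rational(1, 2)))))) = Add(Rational(3271803, 539), Add(3, Mul(258, I, Pow(11, Rational(1, 2))))) = Add(Rational(3273420, 539), Mul(258, I, Pow(11, Rational(1, 2))))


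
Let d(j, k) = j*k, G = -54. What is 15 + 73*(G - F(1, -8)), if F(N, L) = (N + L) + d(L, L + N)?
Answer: -7504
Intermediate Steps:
F(N, L) = L + N + L*(L + N) (F(N, L) = (N + L) + L*(L + N) = (L + N) + L*(L + N) = L + N + L*(L + N))
15 + 73*(G - F(1, -8)) = 15 + 73*(-54 - (-8 + 1 - 8*(-8 + 1))) = 15 + 73*(-54 - (-8 + 1 - 8*(-7))) = 15 + 73*(-54 - (-8 + 1 + 56)) = 15 + 73*(-54 - 1*49) = 15 + 73*(-54 - 49) = 15 + 73*(-103) = 15 - 7519 = -7504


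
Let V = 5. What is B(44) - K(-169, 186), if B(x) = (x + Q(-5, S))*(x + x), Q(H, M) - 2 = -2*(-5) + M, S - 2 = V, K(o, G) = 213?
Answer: 5331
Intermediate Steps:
S = 7 (S = 2 + 5 = 7)
Q(H, M) = 12 + M (Q(H, M) = 2 + (-2*(-5) + M) = 2 + (10 + M) = 12 + M)
B(x) = 2*x*(19 + x) (B(x) = (x + (12 + 7))*(x + x) = (x + 19)*(2*x) = (19 + x)*(2*x) = 2*x*(19 + x))
B(44) - K(-169, 186) = 2*44*(19 + 44) - 1*213 = 2*44*63 - 213 = 5544 - 213 = 5331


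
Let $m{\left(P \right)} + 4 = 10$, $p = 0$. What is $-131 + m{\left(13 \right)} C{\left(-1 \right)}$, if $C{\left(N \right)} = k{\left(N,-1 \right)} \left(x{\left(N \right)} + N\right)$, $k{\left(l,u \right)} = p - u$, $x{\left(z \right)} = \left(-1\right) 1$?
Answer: $-143$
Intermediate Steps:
$x{\left(z \right)} = -1$
$m{\left(P \right)} = 6$ ($m{\left(P \right)} = -4 + 10 = 6$)
$k{\left(l,u \right)} = - u$ ($k{\left(l,u \right)} = 0 - u = - u$)
$C{\left(N \right)} = -1 + N$ ($C{\left(N \right)} = \left(-1\right) \left(-1\right) \left(-1 + N\right) = 1 \left(-1 + N\right) = -1 + N$)
$-131 + m{\left(13 \right)} C{\left(-1 \right)} = -131 + 6 \left(-1 - 1\right) = -131 + 6 \left(-2\right) = -131 - 12 = -143$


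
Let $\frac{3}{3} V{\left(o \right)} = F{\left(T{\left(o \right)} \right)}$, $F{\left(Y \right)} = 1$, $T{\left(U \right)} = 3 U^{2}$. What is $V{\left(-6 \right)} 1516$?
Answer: $1516$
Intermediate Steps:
$V{\left(o \right)} = 1$
$V{\left(-6 \right)} 1516 = 1 \cdot 1516 = 1516$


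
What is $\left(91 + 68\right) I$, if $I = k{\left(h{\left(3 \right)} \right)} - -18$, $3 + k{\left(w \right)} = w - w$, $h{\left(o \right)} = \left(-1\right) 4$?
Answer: $2385$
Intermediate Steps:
$h{\left(o \right)} = -4$
$k{\left(w \right)} = -3$ ($k{\left(w \right)} = -3 + \left(w - w\right) = -3 + 0 = -3$)
$I = 15$ ($I = -3 - -18 = -3 + 18 = 15$)
$\left(91 + 68\right) I = \left(91 + 68\right) 15 = 159 \cdot 15 = 2385$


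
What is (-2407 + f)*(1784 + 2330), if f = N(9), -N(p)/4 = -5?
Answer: -9820118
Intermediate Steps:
N(p) = 20 (N(p) = -4*(-5) = 20)
f = 20
(-2407 + f)*(1784 + 2330) = (-2407 + 20)*(1784 + 2330) = -2387*4114 = -9820118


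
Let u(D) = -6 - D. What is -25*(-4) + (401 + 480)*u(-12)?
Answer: 5386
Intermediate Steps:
-25*(-4) + (401 + 480)*u(-12) = -25*(-4) + (401 + 480)*(-6 - 1*(-12)) = 100 + 881*(-6 + 12) = 100 + 881*6 = 100 + 5286 = 5386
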